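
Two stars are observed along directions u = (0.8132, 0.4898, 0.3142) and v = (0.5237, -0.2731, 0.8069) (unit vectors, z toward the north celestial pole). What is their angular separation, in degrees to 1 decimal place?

u·v = 0.5456; |u| = 1.0000, |v| = 1.0000.
cos θ = (u·v)/(|u||v|) = 0.5457, so θ = 56.9°.

56.9°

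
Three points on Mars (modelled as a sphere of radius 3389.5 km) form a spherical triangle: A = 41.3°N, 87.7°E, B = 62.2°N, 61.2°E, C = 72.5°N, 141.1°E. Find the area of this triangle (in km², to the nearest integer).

Side lengths (central angles): a = 0.5192, b = 0.7011, c = 0.4570 rad; semiperimeter s = 0.8386.
By l'Huilier's theorem, tan(E/4) = √[tan(s/2) tan((s−a)/2) tan((s−b)/2) tan((s−c)/2)], giving spherical excess E = 0.1236 rad.
Area = E·R² = 0.1236 × (3389.5)² ≈ 1419928 km².

1419928 km²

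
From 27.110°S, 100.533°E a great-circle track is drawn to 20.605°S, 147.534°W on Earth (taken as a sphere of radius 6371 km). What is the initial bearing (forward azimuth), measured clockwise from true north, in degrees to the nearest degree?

119°

Δλ = 111.933° = 1.9536 rad.
y = sin Δλ · cos φ₂ = (0.9276)(0.9360) = 0.8683
x = cos φ₁ sin φ₂ − sin φ₁ cos φ₂ cos Δλ = (0.8901)(-0.3519) − (-0.4557)(0.9360)(-0.3735) = -0.4726
θ = atan2(y, x) = 118.56°, so the bearing is 119°.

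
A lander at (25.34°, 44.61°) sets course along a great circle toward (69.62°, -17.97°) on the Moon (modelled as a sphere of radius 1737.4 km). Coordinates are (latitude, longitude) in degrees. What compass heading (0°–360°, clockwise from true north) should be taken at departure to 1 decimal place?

338.3°

Δλ = -62.580° = -1.0922 rad.
y = sin Δλ · cos φ₂ = (-0.8877)(0.3482) = -0.3091
x = cos φ₁ sin φ₂ − sin φ₁ cos φ₂ cos Δλ = (0.9038)(0.9374) − (0.4280)(0.3482)(0.4605) = 0.7786
θ = atan2(y, x) = -21.65°; adding 360° gives 338.3°.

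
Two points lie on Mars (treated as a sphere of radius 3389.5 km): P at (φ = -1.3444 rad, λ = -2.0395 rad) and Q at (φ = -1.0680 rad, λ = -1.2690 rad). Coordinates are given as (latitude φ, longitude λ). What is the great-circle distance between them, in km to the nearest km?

Let φ₁ = -1.3444 rad, φ₂ = -1.0680 rad, and Δλ = 0.7705 rad.
cos c = sin φ₁ sin φ₂ + cos φ₁ cos φ₂ cos Δλ = (-0.9745)(-0.8762) + (0.2245)(0.4819)(0.7176) = 0.93149,
so c = arccos(0.93149) = 0.37230 rad.
Distance = R·c = 3389.5 × 0.3723 ≈ 1262 km.

1262 km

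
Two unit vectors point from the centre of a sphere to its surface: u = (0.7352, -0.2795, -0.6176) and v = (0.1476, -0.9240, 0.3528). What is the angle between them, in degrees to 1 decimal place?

81.4°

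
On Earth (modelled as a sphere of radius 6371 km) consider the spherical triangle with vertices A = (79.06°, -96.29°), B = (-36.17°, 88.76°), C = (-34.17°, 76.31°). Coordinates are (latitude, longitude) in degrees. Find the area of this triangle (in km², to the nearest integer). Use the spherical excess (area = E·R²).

17875762 km²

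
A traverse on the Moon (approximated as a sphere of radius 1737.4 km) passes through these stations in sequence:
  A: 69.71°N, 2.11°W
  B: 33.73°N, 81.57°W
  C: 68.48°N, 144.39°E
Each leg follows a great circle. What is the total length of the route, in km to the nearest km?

Leg A→B: central angle 0.9599 rad, distance 1667.8 km.
Leg B→C: central angle 1.2614 rad, distance 2191.5 km.
Total: 1667.8 + 2191.5 ≈ 3859 km.

3859 km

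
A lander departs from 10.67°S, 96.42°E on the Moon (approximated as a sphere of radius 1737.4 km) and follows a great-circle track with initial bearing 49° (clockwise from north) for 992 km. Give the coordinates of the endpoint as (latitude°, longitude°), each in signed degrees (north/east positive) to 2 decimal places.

Angular distance δ = d/R = 992/1737.4 = 0.57097 rad; initial bearing θ = 0.8552 rad.
sin φ₂ = sin φ₁ cos δ + cos φ₁ sin δ cos θ = (-0.1852)(0.8414) + (0.9827)(0.5404)(0.6561) = 0.1927, so φ₂ = 11.11°.
Δλ = atan2(sin θ sin δ cos φ₁, cos δ − sin φ₁ sin φ₂) = atan2(0.4008, 0.8770) = 24.561°.
λ₂ = 96.420° + 24.561° = 120.98°.

11.11°, 120.98°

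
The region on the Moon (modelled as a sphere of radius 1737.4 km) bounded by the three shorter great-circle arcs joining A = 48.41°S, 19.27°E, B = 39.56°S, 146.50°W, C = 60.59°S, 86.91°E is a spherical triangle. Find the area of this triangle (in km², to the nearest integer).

Side lengths (central angles): a = 1.2354, b = 0.6832, c = 1.5905 rad; semiperimeter s = 1.7546.
By l'Huilier's theorem, tan(E/4) = √[tan(s/2) tan((s−a)/2) tan((s−b)/2) tan((s−c)/2)], giving spherical excess E = 0.4969 rad.
Area = E·R² = 0.4969 × (1737.4)² ≈ 1499887 km².

1499887 km²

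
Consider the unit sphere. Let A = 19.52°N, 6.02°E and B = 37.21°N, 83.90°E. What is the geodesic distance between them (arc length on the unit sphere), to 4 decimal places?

In radians: φ₁ = 0.3407, φ₂ = 0.6494, Δλ = 77.880° = 1.3593 rad.
Haversine: a = sin²(Δφ/2) + cos φ₁ cos φ₂ sin²(Δλ/2) = 0.0236 + (0.9425)(0.7964)(0.3950) = 0.32016.
Central angle c = 2·arcsin(√a) = 1.20288 rad.
On the unit sphere the arc length equals the central angle: 1.2029.

1.2029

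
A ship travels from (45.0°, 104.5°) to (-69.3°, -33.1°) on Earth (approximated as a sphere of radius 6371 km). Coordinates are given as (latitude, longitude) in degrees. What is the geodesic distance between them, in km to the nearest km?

16433 km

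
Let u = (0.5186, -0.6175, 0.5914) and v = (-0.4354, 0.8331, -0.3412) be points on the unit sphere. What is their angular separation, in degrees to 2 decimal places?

160.39°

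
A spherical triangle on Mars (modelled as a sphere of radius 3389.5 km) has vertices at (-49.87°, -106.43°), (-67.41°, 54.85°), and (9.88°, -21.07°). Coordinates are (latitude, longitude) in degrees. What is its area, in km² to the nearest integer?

13452019 km²

Side lengths (central angles): a = 1.6372, b = 1.6507, c = 1.0799 rad; semiperimeter s = 2.1839.
By l'Huilier's theorem, tan(E/4) = √[tan(s/2) tan((s−a)/2) tan((s−b)/2) tan((s−c)/2)], giving spherical excess E = 1.1709 rad.
Area = E·R² = 1.1709 × (3389.5)² ≈ 13452019 km².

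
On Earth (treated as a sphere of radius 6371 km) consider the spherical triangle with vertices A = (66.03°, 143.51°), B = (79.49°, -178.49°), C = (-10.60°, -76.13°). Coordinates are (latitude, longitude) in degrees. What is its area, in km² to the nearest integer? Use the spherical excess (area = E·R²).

6344998 km²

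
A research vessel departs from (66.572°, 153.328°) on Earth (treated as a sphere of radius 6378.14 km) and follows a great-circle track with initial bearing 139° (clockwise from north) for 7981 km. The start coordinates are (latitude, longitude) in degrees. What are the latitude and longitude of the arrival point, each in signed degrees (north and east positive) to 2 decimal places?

Angular distance δ = d/R = 7981/6378.14 = 1.25131 rad; initial bearing θ = 2.4260 rad.
sin φ₂ = sin φ₁ cos δ + cos φ₁ sin δ cos θ = (0.9176)(0.3141) + (0.3976)(0.9494)(-0.7547) = 0.0033, so φ₂ = 0.19°.
Δλ = atan2(sin θ sin δ cos φ₁, cos δ − sin φ₁ sin φ₂) = atan2(0.2476, 0.3111) = 38.525°.
λ₂ = 153.328° + 38.525° = 191.85° → -168.15° after wrapping to (−180°, 180°].

0.19°, -168.15°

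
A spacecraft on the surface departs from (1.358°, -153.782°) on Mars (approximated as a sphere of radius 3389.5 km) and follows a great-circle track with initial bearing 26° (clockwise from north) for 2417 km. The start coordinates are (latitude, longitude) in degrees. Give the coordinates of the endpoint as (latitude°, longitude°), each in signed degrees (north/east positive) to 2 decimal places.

37.28°, -132.66°

Angular distance δ = d/R = 2417/3389.5 = 0.71308 rad; initial bearing θ = 0.4538 rad.
sin φ₂ = sin φ₁ cos δ + cos φ₁ sin δ cos θ = (0.0237)(0.7563) + (0.9997)(0.6542)(0.8988) = 0.6057, so φ₂ = 37.28°.
Δλ = atan2(sin θ sin δ cos φ₁, cos δ − sin φ₁ sin φ₂) = atan2(0.2867, 0.7420) = 21.125°.
λ₂ = -153.782° + 21.125° = -132.66°.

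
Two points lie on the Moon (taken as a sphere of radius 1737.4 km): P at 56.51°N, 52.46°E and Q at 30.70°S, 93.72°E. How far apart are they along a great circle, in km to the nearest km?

2849 km

Let φ₁ = 0.9863 rad, φ₂ = -0.5358 rad, and Δλ = 0.7201 rad.
cos c = sin φ₁ sin φ₂ + cos φ₁ cos φ₂ cos Δλ = (0.8340)(-0.5105) + (0.5518)(0.8599)(0.7517) = -0.06912,
so c = arccos(-0.06912) = 1.63997 rad.
Distance = R·c = 1737.4 × 1.6400 ≈ 2849 km.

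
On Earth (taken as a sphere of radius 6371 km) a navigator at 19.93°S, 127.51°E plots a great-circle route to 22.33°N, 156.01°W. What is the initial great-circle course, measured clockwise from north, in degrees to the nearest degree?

64°

With φ₁ = -0.3478, φ₂ = 0.3897, Δλ = 1.3348 rad, the forward-azimuth formula gives
θ = atan2( sin Δλ cos φ₂ , cos φ₁ sin φ₂ − sin φ₁ cos φ₂ cos Δλ ) = atan2(0.8994, 0.4309) = 64.40°.
So the initial bearing is 64°.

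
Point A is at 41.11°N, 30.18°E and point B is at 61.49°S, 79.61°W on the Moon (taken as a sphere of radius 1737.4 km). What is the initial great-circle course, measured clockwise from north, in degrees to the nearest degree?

219°

Δλ = -109.790° = -1.9162 rad.
y = sin Δλ · cos φ₂ = (-0.9409)(0.4773) = -0.4491
x = cos φ₁ sin φ₂ − sin φ₁ cos φ₂ cos Δλ = (0.7534)(-0.8787) − (0.6575)(0.4773)(-0.3386) = -0.5558
θ = atan2(y, x) = -141.06°; adding 360° gives 219°.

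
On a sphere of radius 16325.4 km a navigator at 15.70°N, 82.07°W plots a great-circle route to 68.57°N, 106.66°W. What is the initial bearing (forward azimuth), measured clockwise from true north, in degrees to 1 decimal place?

349.3°

With φ₁ = 0.2740, φ₂ = 1.1968, Δλ = -0.4292 rad, the forward-azimuth formula gives
θ = atan2( sin Δλ cos φ₂ , cos φ₁ sin φ₂ − sin φ₁ cos φ₂ cos Δλ ) = atan2(-0.1520, 0.8062) = -10.68°.
Adding 360° brings this into [0°, 360°): 349.3°.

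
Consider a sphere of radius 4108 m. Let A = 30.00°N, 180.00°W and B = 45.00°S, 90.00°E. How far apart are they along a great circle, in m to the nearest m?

Let φ₁ = 0.5236 rad, φ₂ = -0.7854 rad, and Δλ = -1.5708 rad.
cos c = sin φ₁ sin φ₂ + cos φ₁ cos φ₂ cos Δλ = (0.5000)(-0.7071) + (0.8660)(0.7071)(0.0000) = -0.35355,
so c = arccos(-0.35355) = 1.93216 rad.
Distance = R·c = 4108 × 1.9322 ≈ 7937 m.

7937 m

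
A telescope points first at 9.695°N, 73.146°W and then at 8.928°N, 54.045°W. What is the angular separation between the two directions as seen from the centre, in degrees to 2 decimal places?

18.86°

With latitudes φ₁ = 9.695°, φ₂ = 8.928° and longitude difference Δλ = 19.101°:
Haversine: a = sin²(Δφ/2) + cos φ₁ cos φ₂ sin²(Δλ/2) = 0.0000 + (0.9857)(0.9879)(0.0275) = 0.02685.
Central angle c = 2·arcsin(√a) = 0.32921 rad.
So the angular separation is 18.86°.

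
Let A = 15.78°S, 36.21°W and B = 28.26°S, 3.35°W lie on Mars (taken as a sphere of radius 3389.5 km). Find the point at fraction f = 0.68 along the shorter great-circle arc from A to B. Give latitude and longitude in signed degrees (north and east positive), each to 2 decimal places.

The central angle between A and B is δ = 0.5721 rad.
With f = 0.68, the slerp weights are sin((1−f)δ)/sin δ = 0.3363 and sin(fδ)/sin δ = 0.7006.
Weighted sum of the unit vectors: (0.3363)·(0.7764,-0.5685,-0.2719) + (0.7006)·(0.8793,-0.0515,-0.4735) = (0.8771, -0.2272, -0.4231).
Converting back: φ = atan2(z, √(x²+y²)) = -25.03°, λ = atan2(y, x) = -14.52°.

-25.03°, -14.52°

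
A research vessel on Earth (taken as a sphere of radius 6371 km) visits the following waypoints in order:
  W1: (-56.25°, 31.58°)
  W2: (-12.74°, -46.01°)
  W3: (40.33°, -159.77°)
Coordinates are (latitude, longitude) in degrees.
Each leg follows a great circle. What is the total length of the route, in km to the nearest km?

Leg W1→W2: central angle 1.2663 rad, distance 8067.6 km.
Leg W2→W3: central angle 2.0290 rad, distance 12926.6 km.
Total: 8067.6 + 12926.6 ≈ 20994 km.

20994 km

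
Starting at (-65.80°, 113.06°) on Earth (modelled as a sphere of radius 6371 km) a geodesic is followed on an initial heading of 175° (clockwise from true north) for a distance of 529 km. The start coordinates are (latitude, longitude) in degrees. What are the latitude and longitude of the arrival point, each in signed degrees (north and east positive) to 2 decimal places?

-70.54°, 114.30°

Angular distance δ = d/R = 529/6371 = 0.08303 rad; initial bearing θ = 3.0543 rad.
sin φ₂ = sin φ₁ cos δ + cos φ₁ sin δ cos θ = (-0.9121)(0.9966) + (0.4099)(0.0829)(-0.9962) = -0.9428, so φ₂ = -70.54°.
Δλ = atan2(sin θ sin δ cos φ₁, cos δ − sin φ₁ sin φ₂) = atan2(0.0030, 0.1366) = 1.243°.
λ₂ = 113.060° + 1.243° = 114.30°.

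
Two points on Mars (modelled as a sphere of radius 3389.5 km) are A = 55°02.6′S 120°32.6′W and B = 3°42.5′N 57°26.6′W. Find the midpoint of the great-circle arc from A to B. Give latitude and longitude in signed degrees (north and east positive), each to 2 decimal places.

-29.09°, -79.56°

Central angle δ = 1.3636 rad. Interpolating on the sphere with fraction f = 0.5:
P = [sin((1−f)δ)·A + sin(fδ)·B] / sin δ = 0.6440·A + 0.6440·B in Cartesian coordinates,
giving P = (0.1583, -0.8594, -0.4861), i.e. latitude -29.09°, longitude -79.56°.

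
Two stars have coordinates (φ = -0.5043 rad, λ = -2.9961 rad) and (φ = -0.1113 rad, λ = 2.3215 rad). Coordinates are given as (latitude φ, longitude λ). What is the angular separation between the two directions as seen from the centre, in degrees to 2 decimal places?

56.72°

Let φ₁ = -0.5043 rad, φ₂ = -0.1113 rad, and Δλ = -0.9656 rad.
Haversine: a = sin²(Δφ/2) + cos φ₁ cos φ₂ sin²(Δλ/2) = 0.0381 + (0.8755)(0.9938)(0.2155) = 0.22565.
Central angle c = 2·arcsin(√a) = 0.98999 rad.
So the angular separation is 56.72°.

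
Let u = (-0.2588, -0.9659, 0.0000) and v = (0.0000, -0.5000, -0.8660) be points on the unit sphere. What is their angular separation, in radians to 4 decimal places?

u·v = 0.4829; |u| = 1.0000, |v| = 1.0000.
cos θ = (u·v)/(|u||v|) = 0.4830, so θ = 1.0667 rad.

1.0667 rad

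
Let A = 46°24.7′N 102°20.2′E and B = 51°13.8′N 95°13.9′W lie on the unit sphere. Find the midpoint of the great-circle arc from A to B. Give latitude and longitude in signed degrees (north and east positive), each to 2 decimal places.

82.04°, 166.26°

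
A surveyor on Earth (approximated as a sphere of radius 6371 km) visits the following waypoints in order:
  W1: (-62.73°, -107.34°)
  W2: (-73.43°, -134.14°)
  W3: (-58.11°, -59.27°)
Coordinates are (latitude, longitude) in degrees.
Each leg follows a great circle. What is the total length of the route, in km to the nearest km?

Leg W1→W2: central angle 0.2514 rad, distance 1601.4 km.
Leg W2→W3: central angle 0.5488 rad, distance 3496.7 km.
Total: 1601.4 + 3496.7 ≈ 5098 km.

5098 km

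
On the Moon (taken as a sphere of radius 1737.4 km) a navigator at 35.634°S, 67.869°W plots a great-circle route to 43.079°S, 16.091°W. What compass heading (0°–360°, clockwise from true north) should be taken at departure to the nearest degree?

117°

With φ₁ = -0.6219, φ₂ = -0.7519, Δλ = 0.9037 rad, the forward-azimuth formula gives
θ = atan2( sin Δλ cos φ₂ , cos φ₁ sin φ₂ − sin φ₁ cos φ₂ cos Δλ ) = atan2(0.5738, -0.2918) = 116.96°.
So the initial bearing is 117°.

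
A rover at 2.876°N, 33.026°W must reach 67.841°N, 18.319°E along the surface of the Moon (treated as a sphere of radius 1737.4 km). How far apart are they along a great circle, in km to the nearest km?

With latitudes φ₁ = 2.876°, φ₂ = 67.841° and longitude difference Δλ = 51.345°:
cos c = sin φ₁ sin φ₂ + cos φ₁ cos φ₂ cos Δλ = (0.0502)(0.9261) + (0.9987)(0.3772)(0.6246) = 0.28177,
so c = arccos(0.28177) = 1.28516 rad.
Distance = R·c = 1737.4 × 1.2852 ≈ 2233 km.

2233 km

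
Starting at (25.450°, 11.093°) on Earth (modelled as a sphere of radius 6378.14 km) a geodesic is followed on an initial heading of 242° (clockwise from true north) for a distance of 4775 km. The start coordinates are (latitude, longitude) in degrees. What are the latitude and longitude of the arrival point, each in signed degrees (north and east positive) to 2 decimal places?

1.51°, -25.86°

Angular distance δ = d/R = 4775/6378.14 = 0.74865 rad; initial bearing θ = 4.2237 rad.
sin φ₂ = sin φ₁ cos δ + cos φ₁ sin δ cos θ = (0.4297)(0.7326) + (0.9030)(0.6807)(-0.4695) = 0.0263, so φ₂ = 1.51°.
Δλ = atan2(sin θ sin δ cos φ₁, cos δ − sin φ₁ sin φ₂) = atan2(-0.5427, 0.7213) = -36.955°.
λ₂ = 11.093° − 36.955° = -25.86°.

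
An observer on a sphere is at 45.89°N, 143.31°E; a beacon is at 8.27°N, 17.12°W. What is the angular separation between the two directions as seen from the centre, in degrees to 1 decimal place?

123.1°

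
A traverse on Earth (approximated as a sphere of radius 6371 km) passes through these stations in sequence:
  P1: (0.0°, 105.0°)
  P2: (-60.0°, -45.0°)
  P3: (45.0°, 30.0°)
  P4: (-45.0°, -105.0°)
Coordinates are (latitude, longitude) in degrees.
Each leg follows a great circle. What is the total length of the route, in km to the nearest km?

Leg P1→P2: central angle 2.0186 rad, distance 12860.7 km.
Leg P2→P3: central angle 2.1187 rad, distance 13498.0 km.
Leg P3→P4: central angle 2.5936 rad, distance 16523.6 km.
Total: 12860.7 + 13498.0 + 16523.6 ≈ 42882 km.

42882 km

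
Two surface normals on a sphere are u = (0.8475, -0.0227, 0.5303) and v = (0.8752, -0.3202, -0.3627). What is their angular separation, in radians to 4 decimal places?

0.9805 rad

u·v = 0.5567; |u| = 1.0000, |v| = 1.0000.
cos θ = (u·v)/(|u||v|) = 0.5566, so θ = 0.9805 rad.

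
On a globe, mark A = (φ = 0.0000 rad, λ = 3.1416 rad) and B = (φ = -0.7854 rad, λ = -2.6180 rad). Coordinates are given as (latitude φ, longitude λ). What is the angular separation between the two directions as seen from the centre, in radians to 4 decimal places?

0.9117 rad

In radians: φ₁ = 0.0000, φ₂ = -0.7854, Δλ = 29.999° = 0.5236 rad.
Haversine: a = sin²(Δφ/2) + cos φ₁ cos φ₂ sin²(Δλ/2) = 0.1464 + (1.0000)(0.7071)(0.0670) = 0.19381.
Central angle c = 2·arcsin(√a) = 0.91173 rad.
So the angular separation is 0.9117 rad.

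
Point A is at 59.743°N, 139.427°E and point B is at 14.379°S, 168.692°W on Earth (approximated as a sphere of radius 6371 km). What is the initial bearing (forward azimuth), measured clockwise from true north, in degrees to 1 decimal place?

130.1°

Δλ = 51.881° = 0.9055 rad.
y = sin Δλ · cos φ₂ = (0.7867)(0.9687) = 0.7621
x = cos φ₁ sin φ₂ − sin φ₁ cos φ₂ cos Δλ = (0.5039)(-0.2483) − (0.8638)(0.9687)(0.6173) = -0.6416
θ = atan2(y, x) = 130.10°, so the bearing is 130.1°.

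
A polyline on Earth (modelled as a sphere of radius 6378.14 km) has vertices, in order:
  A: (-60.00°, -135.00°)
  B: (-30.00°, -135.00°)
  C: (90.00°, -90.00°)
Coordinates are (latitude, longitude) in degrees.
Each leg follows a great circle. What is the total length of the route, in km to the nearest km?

Leg A→B: central angle 0.5236 rad, distance 3339.6 km.
Leg B→C: central angle 2.0944 rad, distance 13358.3 km.
Total: 3339.6 + 13358.3 ≈ 16698 km.

16698 km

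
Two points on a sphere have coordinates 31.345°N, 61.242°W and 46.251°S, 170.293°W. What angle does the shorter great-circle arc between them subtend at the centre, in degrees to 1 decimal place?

124.6°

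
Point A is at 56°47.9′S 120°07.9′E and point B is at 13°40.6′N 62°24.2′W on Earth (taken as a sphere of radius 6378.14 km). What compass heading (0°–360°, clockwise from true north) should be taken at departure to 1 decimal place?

176.4°

Δλ = 177.465° = 3.0973 rad.
y = sin Δλ · cos φ₂ = (0.0442)(0.9716) = 0.0430
x = cos φ₁ sin φ₂ − sin φ₁ cos φ₂ cos Δλ = (0.5476)(0.2364) − (-0.8367)(0.9716)(-0.9990) = -0.6828
θ = atan2(y, x) = 176.40°, so the bearing is 176.4°.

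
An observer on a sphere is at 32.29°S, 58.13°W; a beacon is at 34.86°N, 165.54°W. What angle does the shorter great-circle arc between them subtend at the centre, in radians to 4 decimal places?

With latitudes φ₁ = -32.290°, φ₂ = 34.860° and longitude difference Δλ = -107.410°:
Haversine: a = sin²(Δφ/2) + cos φ₁ cos φ₂ sin²(Δλ/2) = 0.3058 + (0.8454)(0.8206)(0.6496) = 0.75644.
Central angle c = 2·arcsin(√a) = 2.10934 rad.
So the angular separation is 2.1093 rad.

2.1093 rad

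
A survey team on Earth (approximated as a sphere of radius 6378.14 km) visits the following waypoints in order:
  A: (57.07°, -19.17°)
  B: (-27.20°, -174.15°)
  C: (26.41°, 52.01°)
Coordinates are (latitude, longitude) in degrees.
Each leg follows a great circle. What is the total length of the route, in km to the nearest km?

Leg A→B: central angle 2.5353 rad, distance 16170.7 km.
Leg B→C: central angle 2.4266 rad, distance 15476.9 km.
Total: 16170.7 + 15476.9 ≈ 31648 km.

31648 km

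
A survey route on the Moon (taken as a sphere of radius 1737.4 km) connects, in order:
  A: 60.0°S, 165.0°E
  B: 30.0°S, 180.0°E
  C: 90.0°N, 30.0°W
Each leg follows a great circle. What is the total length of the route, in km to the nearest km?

Leg A→B: central angle 0.5524 rad, distance 959.7 km.
Leg B→C: central angle 2.0944 rad, distance 3638.8 km.
Total: 959.7 + 3638.8 ≈ 4599 km.

4599 km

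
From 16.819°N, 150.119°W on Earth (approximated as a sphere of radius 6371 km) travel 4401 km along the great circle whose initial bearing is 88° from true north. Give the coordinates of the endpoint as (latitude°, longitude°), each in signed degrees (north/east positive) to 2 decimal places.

14.14°, -109.07°

Angular distance δ = d/R = 4401/6371 = 0.69079 rad; initial bearing θ = 1.5359 rad.
sin φ₂ = sin φ₁ cos δ + cos φ₁ sin δ cos θ = (0.2893)(0.7707) + (0.9572)(0.6371)(0.0349) = 0.2443, so φ₂ = 14.14°.
Δλ = atan2(sin θ sin δ cos φ₁, cos δ − sin φ₁ sin φ₂) = atan2(0.6095, 0.7001) = 41.045°.
λ₂ = -150.119° + 41.045° = -109.07°.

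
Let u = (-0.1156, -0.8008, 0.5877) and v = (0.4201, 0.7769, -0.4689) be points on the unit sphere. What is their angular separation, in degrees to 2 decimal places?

161.14°

u·v = -0.9463; |u| = 1.0000, |v| = 1.0000.
cos θ = (u·v)/(|u||v|) = -0.9463, so θ = 161.14°.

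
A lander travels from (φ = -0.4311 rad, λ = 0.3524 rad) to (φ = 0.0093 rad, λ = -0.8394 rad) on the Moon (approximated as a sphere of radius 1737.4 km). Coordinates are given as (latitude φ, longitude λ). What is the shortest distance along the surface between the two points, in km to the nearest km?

2141 km

With latitudes φ₁ = -24.700°, φ₂ = 0.533° and longitude difference Δλ = -68.285°:
cos c = sin φ₁ sin φ₂ + cos φ₁ cos φ₂ cos Δλ = (-0.4179)(0.0093) + (0.9085)(1.0000)(0.3700) = 0.33224,
so c = arccos(0.33224) = 1.23212 rad.
Distance = R·c = 1737.4 × 1.2321 ≈ 2141 km.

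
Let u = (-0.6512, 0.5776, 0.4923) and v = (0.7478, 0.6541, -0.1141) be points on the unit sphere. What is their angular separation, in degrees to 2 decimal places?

u·v = -0.1653; |u| = 1.0000, |v| = 1.0000.
cos θ = (u·v)/(|u||v|) = -0.1653, so θ = 99.52°.

99.52°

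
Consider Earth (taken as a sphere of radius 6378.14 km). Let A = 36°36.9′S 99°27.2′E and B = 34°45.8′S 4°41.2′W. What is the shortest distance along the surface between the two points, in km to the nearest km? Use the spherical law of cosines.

Let φ₁ = -0.6391 rad, φ₂ = -0.6067 rad, and Δλ = -1.8176 rad.
cos c = sin φ₁ sin φ₂ + cos φ₁ cos φ₂ cos Δλ = (-0.5964)(-0.5702) + (0.8027)(0.8215)(-0.2443) = 0.17899,
so c = arccos(0.17899) = 1.39083 rad.
Distance = R·c = 6378.14 × 1.3908 ≈ 8871 km.

8871 km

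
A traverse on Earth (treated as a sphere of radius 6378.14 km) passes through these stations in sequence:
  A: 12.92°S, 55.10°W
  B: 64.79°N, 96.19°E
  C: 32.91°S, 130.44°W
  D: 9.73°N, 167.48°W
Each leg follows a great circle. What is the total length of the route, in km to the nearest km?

35325 km

Leg A→B: central angle 2.1729 rad, distance 13859.3 km.
Leg B→C: central angle 2.3996 rad, distance 15305.0 km.
Leg C→D: central angle 0.9659 rad, distance 6160.8 km.
Total: 13859.3 + 15305.0 + 6160.8 ≈ 35325 km.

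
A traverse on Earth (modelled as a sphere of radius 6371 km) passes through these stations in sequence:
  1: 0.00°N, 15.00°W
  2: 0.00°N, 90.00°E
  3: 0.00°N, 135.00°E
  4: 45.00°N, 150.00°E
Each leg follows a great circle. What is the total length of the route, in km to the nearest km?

Leg 1→2: central angle 1.8326 rad, distance 11675.5 km.
Leg 2→3: central angle 0.7854 rad, distance 5003.8 km.
Leg 3→4: central angle 0.8189 rad, distance 5217.3 km.
Total: 11675.5 + 5003.8 + 5217.3 ≈ 21897 km.

21897 km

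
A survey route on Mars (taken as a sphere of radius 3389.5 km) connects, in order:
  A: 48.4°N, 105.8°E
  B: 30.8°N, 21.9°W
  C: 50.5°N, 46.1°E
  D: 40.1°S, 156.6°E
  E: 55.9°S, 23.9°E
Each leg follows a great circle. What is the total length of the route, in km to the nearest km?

Leg A→B: central angle 1.5366 rad, distance 5208.4 km.
Leg B→C: central angle 0.9276 rad, distance 3144.0 km.
Leg C→D: central angle 2.3015 rad, distance 7801.0 km.
Leg D→E: central angle 1.3258 rad, distance 4493.8 km.
Total: 5208.4 + 3144.0 + 7801.0 + 4493.8 ≈ 20647 km.

20647 km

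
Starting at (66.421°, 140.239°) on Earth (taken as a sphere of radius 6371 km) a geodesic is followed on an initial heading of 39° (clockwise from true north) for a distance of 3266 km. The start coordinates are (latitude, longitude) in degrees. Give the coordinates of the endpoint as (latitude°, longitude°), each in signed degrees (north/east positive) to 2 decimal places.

Angular distance δ = d/R = 3266/6371 = 0.51264 rad; initial bearing θ = 0.6807 rad.
sin φ₂ = sin φ₁ cos δ + cos φ₁ sin δ cos θ = (0.9165)(0.8715) + (0.4000)(0.4905)(0.7771) = 0.9512, so φ₂ = 72.02°.
Δλ = atan2(sin θ sin δ cos φ₁, cos δ − sin φ₁ sin φ₂) = atan2(0.1235, -0.0003) = 90.140°.
λ₂ = 140.239° + 90.140° = 230.38° → -129.62° after wrapping to (−180°, 180°].

72.02°, -129.62°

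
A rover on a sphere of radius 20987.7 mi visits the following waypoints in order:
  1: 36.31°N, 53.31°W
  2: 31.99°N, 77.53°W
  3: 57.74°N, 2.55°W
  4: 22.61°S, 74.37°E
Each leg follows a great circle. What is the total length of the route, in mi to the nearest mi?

65332 mi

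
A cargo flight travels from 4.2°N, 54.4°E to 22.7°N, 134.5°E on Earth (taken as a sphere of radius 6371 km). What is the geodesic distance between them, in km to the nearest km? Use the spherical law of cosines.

With latitudes φ₁ = 4.200°, φ₂ = 22.700° and longitude difference Δλ = 80.100°:
cos c = sin φ₁ sin φ₂ + cos φ₁ cos φ₂ cos Δλ = (0.0732)(0.3859) + (0.9973)(0.9225)(0.1719) = 0.18645,
so c = arccos(0.18645) = 1.38325 rad.
Distance = R·c = 6371 × 1.3833 ≈ 8813 km.

8813 km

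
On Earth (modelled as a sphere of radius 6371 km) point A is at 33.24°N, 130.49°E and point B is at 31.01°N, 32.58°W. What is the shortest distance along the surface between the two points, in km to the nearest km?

Let φ₁ = 0.5801 rad, φ₂ = 0.5412 rad, and Δλ = -2.8461 rad.
cos c = sin φ₁ sin φ₂ + cos φ₁ cos φ₂ cos Δλ = (0.5481)(0.5152) + (0.8364)(0.8571)(-0.9567) = -0.40338,
so c = arccos(-0.40338) = 1.98600 rad.
Distance = R·c = 6371 × 1.9860 ≈ 12653 km.

12653 km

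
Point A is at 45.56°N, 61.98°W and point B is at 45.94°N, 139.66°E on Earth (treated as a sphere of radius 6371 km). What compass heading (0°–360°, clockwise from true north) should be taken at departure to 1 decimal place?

345.1°

With φ₁ = 0.7952, φ₂ = 0.8018, Δλ = -2.7639 rad, the forward-azimuth formula gives
θ = atan2( sin Δλ cos φ₂ , cos φ₁ sin φ₂ − sin φ₁ cos φ₂ cos Δλ ) = atan2(-0.2564, 0.9647) = -14.89°.
Adding 360° brings this into [0°, 360°): 345.1°.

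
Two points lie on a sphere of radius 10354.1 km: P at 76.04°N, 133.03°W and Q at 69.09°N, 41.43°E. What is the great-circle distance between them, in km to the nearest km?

6294 km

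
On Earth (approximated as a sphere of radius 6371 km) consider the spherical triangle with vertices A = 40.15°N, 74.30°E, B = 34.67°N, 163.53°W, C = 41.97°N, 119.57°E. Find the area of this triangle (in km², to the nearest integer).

8751882 km²

Side lengths (central angles): a = 1.0251, b = 0.5896, c = 1.5387 rad; semiperimeter s = 1.5767.
By l'Huilier's theorem, tan(E/4) = √[tan(s/2) tan((s−a)/2) tan((s−b)/2) tan((s−c)/2)], giving spherical excess E = 0.2156 rad.
Area = E·R² = 0.2156 × (6371)² ≈ 8751882 km².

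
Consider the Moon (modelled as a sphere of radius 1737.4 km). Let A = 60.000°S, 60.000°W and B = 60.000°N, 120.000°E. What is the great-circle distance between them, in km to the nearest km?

5458 km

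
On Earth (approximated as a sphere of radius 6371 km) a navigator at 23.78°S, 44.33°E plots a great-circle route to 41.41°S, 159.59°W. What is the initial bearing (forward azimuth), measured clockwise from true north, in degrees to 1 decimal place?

With φ₁ = -0.4150, φ₂ = -0.7227, Δλ = 2.7241 rad, the forward-azimuth formula gives
θ = atan2( sin Δλ cos φ₂ , cos φ₁ sin φ₂ − sin φ₁ cos φ₂ cos Δλ ) = atan2(0.3041, -0.8817) = 160.97°.
So the initial bearing is 161.0°.

161.0°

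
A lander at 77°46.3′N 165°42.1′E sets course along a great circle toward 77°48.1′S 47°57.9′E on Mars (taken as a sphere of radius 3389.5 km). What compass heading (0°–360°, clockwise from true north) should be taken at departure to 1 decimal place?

239.3°

With φ₁ = 1.3574, φ₂ = -1.3579, Δλ = -2.0549 rad, the forward-azimuth formula gives
θ = atan2( sin Δλ cos φ₂ , cos φ₁ sin φ₂ − sin φ₁ cos φ₂ cos Δλ ) = atan2(-0.1870, -0.1109) = -120.67°.
Adding 360° brings this into [0°, 360°): 239.3°.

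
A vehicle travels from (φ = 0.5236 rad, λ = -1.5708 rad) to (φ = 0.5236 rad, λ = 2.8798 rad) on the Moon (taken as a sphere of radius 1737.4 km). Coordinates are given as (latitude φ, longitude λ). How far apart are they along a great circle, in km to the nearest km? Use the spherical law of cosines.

2632 km

Let φ₁ = 0.5236 rad, φ₂ = 0.5236 rad, and Δλ = -1.8326 rad.
cos c = sin φ₁ sin φ₂ + cos φ₁ cos φ₂ cos Δλ = (0.5000)(0.5000) + (0.8660)(0.8660)(-0.2588) = 0.05589,
so c = arccos(0.05589) = 1.51487 rad.
Distance = R·c = 1737.4 × 1.5149 ≈ 2632 km.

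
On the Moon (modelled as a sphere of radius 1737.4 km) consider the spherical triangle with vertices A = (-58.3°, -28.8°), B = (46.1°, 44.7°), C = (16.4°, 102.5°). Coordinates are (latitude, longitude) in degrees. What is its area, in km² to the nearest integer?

Side lengths (central angles): a = 0.9789, b = 2.1809, c = 2.1055 rad; semiperimeter s = 2.6326.
By l'Huilier's theorem, tan(E/4) = √[tan(s/2) tan((s−a)/2) tan((s−b)/2) tan((s−c)/2)], giving spherical excess E = 1.8832 rad.
Area = E·R² = 1.8832 × (1737.4)² ≈ 5684528 km².

5684528 km²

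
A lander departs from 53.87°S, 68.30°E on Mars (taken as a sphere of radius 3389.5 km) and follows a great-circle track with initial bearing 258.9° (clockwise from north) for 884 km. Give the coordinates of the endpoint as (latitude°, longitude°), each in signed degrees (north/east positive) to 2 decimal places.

-54.06°, 42.76°

Angular distance δ = d/R = 884/3389.5 = 0.26081 rad; initial bearing θ = 4.5187 rad.
sin φ₂ = sin φ₁ cos δ + cos φ₁ sin δ cos θ = (-0.8077)(0.9662) + (0.5896)(0.2579)(-0.1925) = -0.8096, so φ₂ = -54.06°.
Δλ = atan2(sin θ sin δ cos φ₁, cos δ − sin φ₁ sin φ₂) = atan2(-0.1492, 0.3123) = -25.538°.
λ₂ = 68.300° − 25.538° = 42.76°.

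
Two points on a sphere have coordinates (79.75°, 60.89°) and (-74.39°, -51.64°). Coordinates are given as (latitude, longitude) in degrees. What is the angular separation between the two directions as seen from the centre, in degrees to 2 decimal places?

With latitudes φ₁ = 79.750°, φ₂ = -74.390° and longitude difference Δλ = -112.530°:
Haversine: a = sin²(Δφ/2) + cos φ₁ cos φ₂ sin²(Δλ/2) = 0.9499 + (0.1779)(0.2691)(0.6916) = 0.98305.
Central angle c = 2·arcsin(√a) = 2.88044 rad.
So the angular separation is 165.04°.

165.04°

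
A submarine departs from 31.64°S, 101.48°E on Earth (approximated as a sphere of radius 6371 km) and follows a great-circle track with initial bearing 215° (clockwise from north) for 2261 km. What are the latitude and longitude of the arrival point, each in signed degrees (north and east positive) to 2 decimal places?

Angular distance δ = d/R = 2261/6371 = 0.35489 rad; initial bearing θ = 3.7525 rad.
sin φ₂ = sin φ₁ cos δ + cos φ₁ sin δ cos θ = (-0.5246)(0.9377) + (0.8514)(0.3475)(-0.8192) = -0.7342, so φ₂ = -47.24°.
Δλ = atan2(sin θ sin δ cos φ₁, cos δ − sin φ₁ sin φ₂) = atan2(-0.1697, 0.5525) = -17.072°.
λ₂ = 101.480° − 17.072° = 84.41°.

-47.24°, 84.41°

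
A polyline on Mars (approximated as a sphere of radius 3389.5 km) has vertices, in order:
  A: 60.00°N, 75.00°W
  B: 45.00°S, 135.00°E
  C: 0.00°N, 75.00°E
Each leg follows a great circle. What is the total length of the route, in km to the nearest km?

13370 km

Leg A→B: central angle 2.7352 rad, distance 9271.0 km.
Leg B→C: central angle 1.2094 rad, distance 4099.4 km.
Total: 9271.0 + 4099.4 ≈ 13370 km.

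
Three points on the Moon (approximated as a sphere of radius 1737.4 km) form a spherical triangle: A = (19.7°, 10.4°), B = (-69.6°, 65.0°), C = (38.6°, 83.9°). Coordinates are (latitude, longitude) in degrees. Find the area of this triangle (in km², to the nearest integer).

4382769 km²

Side lengths (central angles): a = 1.9039, b = 1.1381, c = 1.6970 rad; semiperimeter s = 2.3695.
By l'Huilier's theorem, tan(E/4) = √[tan(s/2) tan((s−a)/2) tan((s−b)/2) tan((s−c)/2)], giving spherical excess E = 1.4519 rad.
Area = E·R² = 1.4519 × (1737.4)² ≈ 4382769 km².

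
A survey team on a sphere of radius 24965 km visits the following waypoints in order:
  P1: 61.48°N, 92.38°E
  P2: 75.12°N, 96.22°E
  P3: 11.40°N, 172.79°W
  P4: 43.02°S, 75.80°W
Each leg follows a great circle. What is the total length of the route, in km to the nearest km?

85305 km

Leg P1→P2: central angle 0.2392 rad, distance 5972.3 km.
Leg P2→P3: central angle 1.3830 rad, distance 34527.0 km.
Leg P3→P4: central angle 1.7947 rad, distance 44805.5 km.
Total: 5972.3 + 34527.0 + 44805.5 ≈ 85305 km.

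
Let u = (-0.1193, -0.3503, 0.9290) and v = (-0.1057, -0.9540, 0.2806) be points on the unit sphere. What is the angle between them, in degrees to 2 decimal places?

u·v = 0.6075; |u| = 1.0000, |v| = 1.0000.
cos θ = (u·v)/(|u||v|) = 0.6075, so θ = 52.59°.

52.59°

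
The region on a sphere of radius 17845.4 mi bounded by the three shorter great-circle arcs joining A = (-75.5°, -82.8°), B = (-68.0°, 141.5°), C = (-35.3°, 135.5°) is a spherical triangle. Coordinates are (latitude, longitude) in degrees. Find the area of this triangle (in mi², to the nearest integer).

Side lengths (central angles): a = 0.5738, b = 1.1603, c = 0.5907 rad; semiperimeter s = 1.1624.
By l'Huilier's theorem, tan(E/4) = √[tan(s/2) tan((s−a)/2) tan((s−b)/2) tan((s−c)/2)], giving spherical excess E = 0.0317 rad.
Area = E·R² = 0.0317 × (17845.4)² ≈ 10090602 mi².

10090602 mi²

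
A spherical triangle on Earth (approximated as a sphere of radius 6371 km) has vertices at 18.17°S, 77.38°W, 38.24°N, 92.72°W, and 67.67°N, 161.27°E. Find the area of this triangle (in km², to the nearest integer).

5138562 km²

Side lengths (central angles): a = 1.0584, b = 2.0672, c = 1.0161 rad; semiperimeter s = 2.0709.
By l'Huilier's theorem, tan(E/4) = √[tan(s/2) tan((s−a)/2) tan((s−b)/2) tan((s−c)/2)], giving spherical excess E = 0.1266 rad.
Area = E·R² = 0.1266 × (6371)² ≈ 5138562 km².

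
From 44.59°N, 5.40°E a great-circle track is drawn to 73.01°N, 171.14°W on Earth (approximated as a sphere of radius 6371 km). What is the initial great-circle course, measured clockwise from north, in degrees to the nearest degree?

359°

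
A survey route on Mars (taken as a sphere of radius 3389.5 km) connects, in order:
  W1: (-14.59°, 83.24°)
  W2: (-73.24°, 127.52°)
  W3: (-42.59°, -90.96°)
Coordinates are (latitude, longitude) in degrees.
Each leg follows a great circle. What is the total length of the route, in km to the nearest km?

7396 km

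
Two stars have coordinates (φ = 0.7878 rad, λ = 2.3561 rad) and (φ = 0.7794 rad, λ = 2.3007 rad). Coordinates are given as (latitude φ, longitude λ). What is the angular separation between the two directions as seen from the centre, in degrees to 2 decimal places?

2.30°

Let φ₁ = 0.7878 rad, φ₂ = 0.7794 rad, and Δλ = -0.0554 rad.
Haversine: a = sin²(Δφ/2) + cos φ₁ cos φ₂ sin²(Δλ/2) = 0.0000 + (0.7054)(0.7113)(0.0008) = 0.00040.
Central angle c = 2·arcsin(√a) = 0.04013 rad.
So the angular separation is 2.30°.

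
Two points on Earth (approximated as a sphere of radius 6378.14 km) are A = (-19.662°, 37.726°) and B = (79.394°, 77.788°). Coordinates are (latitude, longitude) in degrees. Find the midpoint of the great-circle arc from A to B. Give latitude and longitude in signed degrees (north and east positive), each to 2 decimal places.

The central angle between A and B is δ = 1.7702 rad.
With f = 0.5, the slerp weights are sin((1−f)δ)/sin δ = 0.7896 and sin(fδ)/sin δ = 0.7896.
Weighted sum of the unit vectors: (0.7896)·(0.7448,0.5762,-0.3365) + (0.7896)·(0.0389,0.1799,0.9829) = (0.6189, 0.5970, 0.5104).
Converting back: φ = atan2(z, √(x²+y²)) = 30.69°, λ = atan2(y, x) = 43.97°.

30.69°, 43.97°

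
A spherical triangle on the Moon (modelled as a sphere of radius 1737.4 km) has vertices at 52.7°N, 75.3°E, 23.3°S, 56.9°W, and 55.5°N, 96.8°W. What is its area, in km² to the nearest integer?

Side lengths (central angles): a = 1.4976, b = 1.2497, c = 2.3302 rad; semiperimeter s = 2.5388.
By l'Huilier's theorem, tan(E/4) = √[tan(s/2) tan((s−a)/2) tan((s−b)/2) tan((s−c)/2)], giving spherical excess E = 1.4557 rad.
Area = E·R² = 1.4557 × (1737.4)² ≈ 4394030 km².

4394030 km²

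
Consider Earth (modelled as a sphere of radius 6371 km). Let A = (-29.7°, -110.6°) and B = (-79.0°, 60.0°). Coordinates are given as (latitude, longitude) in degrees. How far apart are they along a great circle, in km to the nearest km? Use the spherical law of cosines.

Let φ₁ = -0.5184 rad, φ₂ = -1.3788 rad, and Δλ = 2.9775 rad.
cos c = sin φ₁ sin φ₂ + cos φ₁ cos φ₂ cos Δλ = (-0.4955)(-0.9816) + (0.8686)(0.1908)(-0.9866) = 0.32284,
so c = arccos(0.32284) = 1.24207 rad.
Distance = R·c = 6371 × 1.2421 ≈ 7913 km.

7913 km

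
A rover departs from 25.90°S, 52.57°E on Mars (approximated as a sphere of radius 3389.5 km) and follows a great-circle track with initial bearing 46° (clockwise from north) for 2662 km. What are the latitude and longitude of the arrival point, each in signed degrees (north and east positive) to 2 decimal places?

7.64°, 83.45°

Angular distance δ = d/R = 2662/3389.5 = 0.78537 rad; initial bearing θ = 0.8029 rad.
sin φ₂ = sin φ₁ cos δ + cos φ₁ sin δ cos θ = (-0.4368)(0.7071) + (0.8996)(0.7071)(0.6947) = 0.1330, so φ₂ = 7.64°.
Δλ = atan2(sin θ sin δ cos φ₁, cos δ − sin φ₁ sin φ₂) = atan2(0.4575, 0.7652) = 30.877°.
λ₂ = 52.570° + 30.877° = 83.45°.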